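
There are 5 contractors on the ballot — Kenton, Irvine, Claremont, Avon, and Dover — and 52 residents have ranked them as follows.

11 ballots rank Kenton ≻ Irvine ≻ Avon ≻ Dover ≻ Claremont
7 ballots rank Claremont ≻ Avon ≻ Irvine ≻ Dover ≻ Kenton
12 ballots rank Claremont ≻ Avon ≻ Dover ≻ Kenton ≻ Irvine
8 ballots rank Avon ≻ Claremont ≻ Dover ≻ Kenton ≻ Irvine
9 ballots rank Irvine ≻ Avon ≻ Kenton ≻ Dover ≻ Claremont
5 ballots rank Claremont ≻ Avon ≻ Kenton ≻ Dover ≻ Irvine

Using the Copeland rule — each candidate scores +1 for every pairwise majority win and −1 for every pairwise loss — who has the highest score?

Pairwise results:
  Kenton vs Irvine: Kenton wins 36–16.
  Kenton vs Claremont: Claremont wins 32–20.
  Kenton vs Avon: Avon wins 41–11.
  Kenton vs Dover: Dover wins 27–25.
  Irvine vs Claremont: Claremont wins 32–20.
  Irvine vs Avon: Avon wins 32–20.
  Irvine vs Dover: Irvine wins 27–25.
  Claremont vs Avon: Avon wins 28–24.
  Claremont vs Dover: Claremont wins 32–20.
  Avon vs Dover: Avon wins 52–0.
Copeland scores (wins − losses):
  Kenton: 1 − 3 = -2
  Irvine: 1 − 3 = -2
  Claremont: 3 − 1 = 2
  Avon: 4 − 0 = 4
  Dover: 1 − 3 = -2
Avon has the best Copeland score.

Avon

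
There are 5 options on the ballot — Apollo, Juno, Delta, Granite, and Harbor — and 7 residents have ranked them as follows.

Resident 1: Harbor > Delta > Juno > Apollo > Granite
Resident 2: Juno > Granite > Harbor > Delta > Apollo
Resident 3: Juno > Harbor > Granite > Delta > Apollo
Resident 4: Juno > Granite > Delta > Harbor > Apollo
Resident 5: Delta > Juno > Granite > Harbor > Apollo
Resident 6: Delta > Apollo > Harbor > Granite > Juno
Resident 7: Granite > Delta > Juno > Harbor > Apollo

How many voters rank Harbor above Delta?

Ballots ranking Harbor above Delta: 3.
Ballots ranking Delta above Harbor: 4.
So 3 of 7 voters prefer Harbor to Delta.

3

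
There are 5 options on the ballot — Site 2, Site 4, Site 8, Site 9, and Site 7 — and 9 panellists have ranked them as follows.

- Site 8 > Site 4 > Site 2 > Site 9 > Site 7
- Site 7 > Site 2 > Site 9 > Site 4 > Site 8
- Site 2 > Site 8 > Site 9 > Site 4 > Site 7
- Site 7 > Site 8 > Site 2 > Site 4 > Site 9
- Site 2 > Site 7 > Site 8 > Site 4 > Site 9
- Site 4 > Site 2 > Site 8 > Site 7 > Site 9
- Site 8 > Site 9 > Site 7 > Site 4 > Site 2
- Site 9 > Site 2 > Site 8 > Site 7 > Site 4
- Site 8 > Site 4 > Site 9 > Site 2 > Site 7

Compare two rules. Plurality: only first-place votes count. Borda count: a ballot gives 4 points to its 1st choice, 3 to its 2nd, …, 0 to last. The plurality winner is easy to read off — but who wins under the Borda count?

Plurality first-place counts: Site 2 2, Site 4 1, Site 8 3, Site 9 1, Site 7 2 → Site 8.
Borda totals: Site 2 22, Site 4 15, Site 8 24, Site 9 14, Site 7 15 → Site 8.

Site 8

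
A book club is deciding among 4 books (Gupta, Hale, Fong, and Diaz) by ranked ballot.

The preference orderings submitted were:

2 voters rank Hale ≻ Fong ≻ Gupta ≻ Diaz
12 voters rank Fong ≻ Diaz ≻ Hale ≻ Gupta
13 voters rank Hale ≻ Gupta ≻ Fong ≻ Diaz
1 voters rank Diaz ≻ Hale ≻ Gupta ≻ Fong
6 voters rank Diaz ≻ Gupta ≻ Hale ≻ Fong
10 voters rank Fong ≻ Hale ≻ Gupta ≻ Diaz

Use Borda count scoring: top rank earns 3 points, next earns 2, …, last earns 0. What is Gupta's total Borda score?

Borda scores:
  Gupta: 2·1 + 12·0 + 13·2 + 1 + 6·2 + 10·1 = 51
  Hale: 2·3 + 12·1 + 13·3 + 2 + 6·1 + 10·2 = 85
  Fong: 2·2 + 12·3 + 13·1 + 0 + 6·0 + 10·3 = 83
  Diaz: 2·0 + 12·2 + 13·0 + 3 + 6·3 + 10·0 = 45

51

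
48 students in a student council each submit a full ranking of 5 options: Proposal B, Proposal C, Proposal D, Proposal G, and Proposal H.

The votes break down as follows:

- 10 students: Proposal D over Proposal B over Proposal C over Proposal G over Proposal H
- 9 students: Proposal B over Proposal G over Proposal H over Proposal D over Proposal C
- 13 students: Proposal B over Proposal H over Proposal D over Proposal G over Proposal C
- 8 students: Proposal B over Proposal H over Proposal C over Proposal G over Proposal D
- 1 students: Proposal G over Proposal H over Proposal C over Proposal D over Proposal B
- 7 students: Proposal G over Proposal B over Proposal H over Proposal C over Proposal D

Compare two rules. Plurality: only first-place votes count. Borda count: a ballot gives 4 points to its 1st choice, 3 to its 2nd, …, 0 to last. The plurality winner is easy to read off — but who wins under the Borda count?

Proposal B

Plurality first-place counts: Proposal B 30, Proposal C 0, Proposal D 10, Proposal G 8, Proposal H 0 → Proposal B.
Borda totals: Proposal B 171, Proposal C 45, Proposal D 76, Proposal G 90, Proposal H 98 → Proposal B.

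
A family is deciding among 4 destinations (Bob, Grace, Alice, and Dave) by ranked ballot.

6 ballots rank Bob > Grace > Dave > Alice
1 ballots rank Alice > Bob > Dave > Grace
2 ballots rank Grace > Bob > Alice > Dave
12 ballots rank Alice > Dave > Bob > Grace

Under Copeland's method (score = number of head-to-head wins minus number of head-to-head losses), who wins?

Alice

Pairwise results:
  Bob vs Grace: Bob wins 19–2.
  Bob vs Alice: Alice wins 13–8.
  Bob vs Dave: Dave wins 12–9.
  Grace vs Alice: Alice wins 13–8.
  Grace vs Dave: Dave wins 13–8.
  Alice vs Dave: Alice wins 15–6.
Copeland scores (wins − losses):
  Bob: 1 − 2 = -1
  Grace: 0 − 3 = -3
  Alice: 3 − 0 = 3
  Dave: 2 − 1 = 1
Alice has the best Copeland score.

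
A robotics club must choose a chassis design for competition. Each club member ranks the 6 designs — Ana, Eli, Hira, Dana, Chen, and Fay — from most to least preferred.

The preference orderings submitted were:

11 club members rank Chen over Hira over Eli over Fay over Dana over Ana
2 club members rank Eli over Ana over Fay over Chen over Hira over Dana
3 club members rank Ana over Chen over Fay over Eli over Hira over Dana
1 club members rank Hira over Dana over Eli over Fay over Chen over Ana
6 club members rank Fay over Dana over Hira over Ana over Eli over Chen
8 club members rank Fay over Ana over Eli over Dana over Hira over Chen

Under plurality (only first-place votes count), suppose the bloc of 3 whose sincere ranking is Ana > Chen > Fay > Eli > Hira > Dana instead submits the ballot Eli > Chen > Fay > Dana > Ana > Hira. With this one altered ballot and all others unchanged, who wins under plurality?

Fay

First-place totals with the altered ballot: Ana 0, Eli 5, Hira 1, Dana 0, Chen 11, Fay 14.
The winner is unchanged: still Fay.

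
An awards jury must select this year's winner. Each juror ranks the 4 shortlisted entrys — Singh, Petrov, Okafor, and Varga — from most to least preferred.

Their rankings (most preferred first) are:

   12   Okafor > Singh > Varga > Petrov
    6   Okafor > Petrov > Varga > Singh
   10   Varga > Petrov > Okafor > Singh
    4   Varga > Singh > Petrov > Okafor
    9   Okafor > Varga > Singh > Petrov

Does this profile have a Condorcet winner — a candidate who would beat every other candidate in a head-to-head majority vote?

Yes

Head-to-head results (41 voters total):
Singh vs Petrov: Singh wins 25–16.
Singh vs Okafor: Okafor wins 37–4.
Singh vs Varga: Varga wins 29–12.
Petrov vs Okafor: Okafor wins 27–14.
Petrov vs Varga: Varga wins 35–6.
Okafor vs Varga: Okafor wins 27–14.
Okafor beats each rival — Singh (37–4), Petrov (27–14), Varga (27–14) — so Okafor is the Condorcet winner.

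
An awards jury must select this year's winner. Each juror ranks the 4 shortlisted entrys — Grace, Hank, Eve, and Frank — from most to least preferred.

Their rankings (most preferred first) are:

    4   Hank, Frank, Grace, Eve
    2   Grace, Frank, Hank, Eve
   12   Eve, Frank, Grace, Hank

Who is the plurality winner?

Eve

First-place vote totals:
  Grace: 2
  Hank: 4
  Eve: 12
  Frank: 0
Eve has the most first-place votes.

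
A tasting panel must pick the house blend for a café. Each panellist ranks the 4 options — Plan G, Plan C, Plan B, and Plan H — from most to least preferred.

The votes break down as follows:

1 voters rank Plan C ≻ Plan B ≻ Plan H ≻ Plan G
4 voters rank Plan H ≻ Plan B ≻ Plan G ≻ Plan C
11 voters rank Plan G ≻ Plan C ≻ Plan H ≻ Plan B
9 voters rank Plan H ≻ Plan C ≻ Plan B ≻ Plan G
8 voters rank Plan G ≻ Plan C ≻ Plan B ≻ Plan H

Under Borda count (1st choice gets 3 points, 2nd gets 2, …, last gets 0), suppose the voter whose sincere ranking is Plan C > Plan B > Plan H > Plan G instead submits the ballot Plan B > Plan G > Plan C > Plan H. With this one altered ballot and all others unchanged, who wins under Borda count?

Borda totals with the altered ballot: Plan G 63, Plan C 57, Plan B 28, Plan H 50.
The winner is unchanged: still Plan G.

Plan G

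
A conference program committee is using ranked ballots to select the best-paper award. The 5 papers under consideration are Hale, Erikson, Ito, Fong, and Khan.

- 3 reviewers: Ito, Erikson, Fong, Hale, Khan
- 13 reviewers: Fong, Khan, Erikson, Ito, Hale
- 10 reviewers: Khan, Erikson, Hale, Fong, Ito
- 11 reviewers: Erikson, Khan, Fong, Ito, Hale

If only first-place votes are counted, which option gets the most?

Fong

First-place vote totals:
  Hale: 0
  Erikson: 11
  Ito: 3
  Fong: 13
  Khan: 10
Fong has the most first-place votes.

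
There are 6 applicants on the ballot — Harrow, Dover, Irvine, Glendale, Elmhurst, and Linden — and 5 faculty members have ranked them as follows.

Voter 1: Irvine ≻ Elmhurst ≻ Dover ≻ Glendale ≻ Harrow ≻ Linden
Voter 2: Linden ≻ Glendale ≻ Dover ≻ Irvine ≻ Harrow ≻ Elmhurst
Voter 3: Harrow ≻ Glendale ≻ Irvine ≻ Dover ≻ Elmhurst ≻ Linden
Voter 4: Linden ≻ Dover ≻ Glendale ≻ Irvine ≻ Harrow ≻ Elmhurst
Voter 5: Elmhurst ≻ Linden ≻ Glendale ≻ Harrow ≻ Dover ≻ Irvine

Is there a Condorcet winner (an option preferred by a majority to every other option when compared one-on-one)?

No

Head-to-head results (5 voters total):
Harrow vs Dover: Dover wins 3–2.
Harrow vs Irvine: Irvine wins 3–2.
Harrow vs Glendale: Glendale wins 4–1.
Harrow vs Elmhurst: Harrow wins 3–2.
Harrow vs Linden: Linden wins 3–2.
Dover vs Irvine: Dover wins 3–2.
Dover vs Glendale: Glendale wins 3–2.
Dover vs Elmhurst: Dover wins 3–2.
Dover vs Linden: Linden wins 3–2.
Irvine vs Glendale: Glendale wins 4–1.
Irvine vs Elmhurst: Irvine wins 4–1.
Irvine vs Linden: Linden wins 3–2.
Glendale vs Elmhurst: Glendale wins 3–2.
Glendale vs Linden: Linden wins 3–2.
Elmhurst vs Linden: Elmhurst wins 3–2.
No candidate beats all others: Harrow beats Elmhurst beats Linden beats Harrow, a majority cycle.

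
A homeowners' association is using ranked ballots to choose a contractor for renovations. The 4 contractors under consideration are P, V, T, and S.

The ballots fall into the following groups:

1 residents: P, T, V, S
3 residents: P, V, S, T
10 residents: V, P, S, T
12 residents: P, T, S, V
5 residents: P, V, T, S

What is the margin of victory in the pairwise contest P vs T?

Ballots ranking P above T: 1+3+10+12+5 = 31.
Ballots ranking T above P: 0.
P wins 31–0, a margin of 31.

31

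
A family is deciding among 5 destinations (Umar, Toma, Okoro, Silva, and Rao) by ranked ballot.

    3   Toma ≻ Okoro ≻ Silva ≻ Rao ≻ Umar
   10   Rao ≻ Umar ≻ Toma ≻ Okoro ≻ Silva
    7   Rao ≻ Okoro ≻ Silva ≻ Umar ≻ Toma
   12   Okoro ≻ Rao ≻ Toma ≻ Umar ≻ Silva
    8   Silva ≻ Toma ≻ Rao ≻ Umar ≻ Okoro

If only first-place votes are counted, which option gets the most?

Rao

First-place vote totals:
  Umar: 0
  Toma: 3
  Okoro: 12
  Silva: 8
  Rao: 17
Rao has the most first-place votes.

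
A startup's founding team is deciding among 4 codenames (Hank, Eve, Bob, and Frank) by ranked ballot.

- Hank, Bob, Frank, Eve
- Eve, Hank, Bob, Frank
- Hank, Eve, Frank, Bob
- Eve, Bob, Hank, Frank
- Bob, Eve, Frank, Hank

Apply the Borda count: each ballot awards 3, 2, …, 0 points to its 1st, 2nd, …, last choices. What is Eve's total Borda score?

10

Borda scores:
  Hank: 3 + 2 + 3 + 1 + 0 = 9
  Eve: 0 + 3 + 2 + 3 + 2 = 10
  Bob: 2 + 1 + 0 + 2 + 3 = 8
  Frank: 1 + 0 + 1 + 0 + 1 = 3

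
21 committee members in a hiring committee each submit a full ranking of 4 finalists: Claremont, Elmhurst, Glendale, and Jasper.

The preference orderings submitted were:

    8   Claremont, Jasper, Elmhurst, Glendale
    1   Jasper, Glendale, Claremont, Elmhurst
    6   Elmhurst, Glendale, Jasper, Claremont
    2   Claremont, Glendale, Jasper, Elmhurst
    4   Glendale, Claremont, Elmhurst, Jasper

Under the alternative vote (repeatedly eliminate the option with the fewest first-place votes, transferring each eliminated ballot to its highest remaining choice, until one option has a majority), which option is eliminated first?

Jasper

Round 1: Claremont 10, Elmhurst 6, Glendale 4, Jasper 1. Jasper has the fewest and is eliminated.
Round 2: Claremont 10, Elmhurst 6, Glendale 5. Glendale has the fewest and is eliminated.
Round 3: Claremont 15, Elmhurst 6. Claremont has a majority.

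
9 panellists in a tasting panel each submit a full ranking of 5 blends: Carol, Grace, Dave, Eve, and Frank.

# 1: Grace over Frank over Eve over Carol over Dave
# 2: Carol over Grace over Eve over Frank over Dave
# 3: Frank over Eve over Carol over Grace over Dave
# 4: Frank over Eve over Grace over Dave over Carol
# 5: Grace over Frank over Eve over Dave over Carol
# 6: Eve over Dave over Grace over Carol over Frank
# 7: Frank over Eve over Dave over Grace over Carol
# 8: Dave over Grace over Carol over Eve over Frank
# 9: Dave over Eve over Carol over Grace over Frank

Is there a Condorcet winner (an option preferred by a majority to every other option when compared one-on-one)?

Head-to-head results (9 voters total):
Carol vs Grace: Grace wins 6–3.
Carol vs Dave: Dave wins 6–3.
Carol vs Eve: Eve wins 7–2.
Carol vs Frank: Frank wins 5–4.
Grace vs Dave: Grace wins 5–4.
Grace vs Eve: Eve wins 5–4.
Grace vs Frank: Grace wins 6–3.
Dave vs Eve: Eve wins 7–2.
Dave vs Frank: Frank wins 6–3.
Eve vs Frank: Frank wins 5–4.
No candidate beats all others: Grace beats Frank beats Eve beats Grace, a majority cycle.

No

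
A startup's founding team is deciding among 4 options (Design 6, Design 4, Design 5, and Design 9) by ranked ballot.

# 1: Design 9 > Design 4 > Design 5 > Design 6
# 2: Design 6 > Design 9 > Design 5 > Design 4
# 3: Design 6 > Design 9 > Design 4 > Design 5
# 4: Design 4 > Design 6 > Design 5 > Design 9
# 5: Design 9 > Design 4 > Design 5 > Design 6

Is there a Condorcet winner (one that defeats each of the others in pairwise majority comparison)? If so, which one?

Head-to-head results (5 voters total):
Design 6 vs Design 4: Design 4 wins 3–2.
Design 6 vs Design 5: Design 6 wins 3–2.
Design 6 vs Design 9: Design 6 wins 3–2.
Design 4 vs Design 5: Design 4 wins 4–1.
Design 4 vs Design 9: Design 9 wins 4–1.
Design 5 vs Design 9: Design 9 wins 4–1.
No candidate beats all others: Design 6 beats Design 9 beats Design 4 beats Design 6, a majority cycle.

There is no Condorcet winner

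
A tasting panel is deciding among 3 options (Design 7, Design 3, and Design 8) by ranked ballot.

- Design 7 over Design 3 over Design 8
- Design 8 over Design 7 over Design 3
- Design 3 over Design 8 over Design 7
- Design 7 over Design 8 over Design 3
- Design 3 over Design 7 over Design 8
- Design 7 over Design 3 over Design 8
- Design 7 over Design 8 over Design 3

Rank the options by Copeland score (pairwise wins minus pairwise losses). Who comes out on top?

Pairwise results:
  Design 7 vs Design 3: Design 7 wins 5–2.
  Design 7 vs Design 8: Design 7 wins 5–2.
  Design 3 vs Design 8: Design 3 wins 4–3.
Copeland scores (wins − losses):
  Design 7: 2 − 0 = 2
  Design 3: 1 − 1 = 0
  Design 8: 0 − 2 = -2
Design 7 has the best Copeland score.

Design 7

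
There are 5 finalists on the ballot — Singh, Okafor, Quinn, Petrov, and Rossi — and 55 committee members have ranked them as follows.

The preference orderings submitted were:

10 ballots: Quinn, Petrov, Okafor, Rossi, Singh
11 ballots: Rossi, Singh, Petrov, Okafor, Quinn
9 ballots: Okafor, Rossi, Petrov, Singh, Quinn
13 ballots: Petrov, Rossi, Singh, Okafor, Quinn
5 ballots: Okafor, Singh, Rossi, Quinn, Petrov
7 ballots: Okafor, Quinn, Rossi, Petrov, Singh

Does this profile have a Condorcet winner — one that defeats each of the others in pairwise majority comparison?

No

Head-to-head results (55 voters total):
Singh vs Okafor: Okafor wins 31–24.
Singh vs Quinn: Singh wins 38–17.
Singh vs Petrov: Petrov wins 39–16.
Singh vs Rossi: Rossi wins 50–5.
Okafor vs Quinn: Okafor wins 45–10.
Okafor vs Petrov: Petrov wins 34–21.
Okafor vs Rossi: Okafor wins 31–24.
Quinn vs Petrov: Petrov wins 33–22.
Quinn vs Rossi: Rossi wins 38–17.
Petrov vs Rossi: Rossi wins 32–23.
No candidate beats all others: Okafor beats Rossi beats Petrov beats Okafor, a majority cycle.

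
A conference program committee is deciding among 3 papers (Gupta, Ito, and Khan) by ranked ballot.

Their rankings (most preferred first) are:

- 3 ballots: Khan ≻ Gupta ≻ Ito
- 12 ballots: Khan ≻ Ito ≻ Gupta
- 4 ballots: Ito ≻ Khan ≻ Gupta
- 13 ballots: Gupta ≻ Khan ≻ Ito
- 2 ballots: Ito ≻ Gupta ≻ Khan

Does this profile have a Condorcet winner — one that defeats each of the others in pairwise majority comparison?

Yes

Head-to-head results (34 voters total):
Gupta vs Ito: Ito wins 18–16.
Gupta vs Khan: Khan wins 19–15.
Ito vs Khan: Khan wins 28–6.
Khan beats each rival — Gupta (19–15), Ito (28–6) — so Khan is the Condorcet winner.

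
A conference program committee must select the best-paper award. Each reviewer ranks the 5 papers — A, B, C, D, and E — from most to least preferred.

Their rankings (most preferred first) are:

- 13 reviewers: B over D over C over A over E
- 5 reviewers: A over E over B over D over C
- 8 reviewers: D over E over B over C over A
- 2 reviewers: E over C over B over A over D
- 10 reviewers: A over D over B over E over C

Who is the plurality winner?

A

First-place vote totals:
  A: 15
  B: 13
  C: 0
  D: 8
  E: 2
A has the most first-place votes.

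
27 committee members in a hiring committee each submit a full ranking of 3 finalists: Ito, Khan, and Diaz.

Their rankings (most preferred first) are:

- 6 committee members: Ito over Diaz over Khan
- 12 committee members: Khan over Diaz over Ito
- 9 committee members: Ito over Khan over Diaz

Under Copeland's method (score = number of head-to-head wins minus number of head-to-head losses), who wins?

Ito

Pairwise results:
  Ito vs Khan: Ito wins 15–12.
  Ito vs Diaz: Ito wins 15–12.
  Khan vs Diaz: Khan wins 21–6.
Copeland scores (wins − losses):
  Ito: 2 − 0 = 2
  Khan: 1 − 1 = 0
  Diaz: 0 − 2 = -2
Ito has the best Copeland score.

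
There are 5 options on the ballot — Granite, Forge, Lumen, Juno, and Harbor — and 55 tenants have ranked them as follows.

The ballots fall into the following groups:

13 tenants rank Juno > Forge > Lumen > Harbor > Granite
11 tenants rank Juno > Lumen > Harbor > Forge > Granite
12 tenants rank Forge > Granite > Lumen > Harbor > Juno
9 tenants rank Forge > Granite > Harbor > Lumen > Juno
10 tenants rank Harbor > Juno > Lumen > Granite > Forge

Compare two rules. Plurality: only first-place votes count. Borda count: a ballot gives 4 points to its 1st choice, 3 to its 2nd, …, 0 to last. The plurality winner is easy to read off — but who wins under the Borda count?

Plurality first-place counts: Granite 0, Forge 21, Lumen 0, Juno 24, Harbor 10 → Juno.
Borda totals: Granite 73, Forge 134, Lumen 112, Juno 126, Harbor 105 → Forge.

Forge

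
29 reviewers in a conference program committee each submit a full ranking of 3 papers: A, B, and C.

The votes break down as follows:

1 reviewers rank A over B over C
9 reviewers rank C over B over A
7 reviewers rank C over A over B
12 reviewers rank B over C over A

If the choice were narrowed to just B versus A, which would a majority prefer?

B

Ballots ranking B above A: 9+12 = 21.
Ballots ranking A above B: 1+7 = 8.
B wins the head-to-head, 21–8.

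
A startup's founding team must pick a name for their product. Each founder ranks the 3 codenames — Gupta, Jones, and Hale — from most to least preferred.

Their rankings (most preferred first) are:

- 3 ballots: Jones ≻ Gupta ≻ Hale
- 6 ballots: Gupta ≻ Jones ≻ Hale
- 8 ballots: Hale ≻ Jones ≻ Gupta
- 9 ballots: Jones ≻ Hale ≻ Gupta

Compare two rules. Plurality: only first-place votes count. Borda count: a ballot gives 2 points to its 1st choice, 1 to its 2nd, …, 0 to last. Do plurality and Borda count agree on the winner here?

Plurality first-place counts: Gupta 6, Jones 12, Hale 8 → Jones.
Borda totals: Gupta 15, Jones 38, Hale 25 → Jones.
The two rules agree on Jones.

Yes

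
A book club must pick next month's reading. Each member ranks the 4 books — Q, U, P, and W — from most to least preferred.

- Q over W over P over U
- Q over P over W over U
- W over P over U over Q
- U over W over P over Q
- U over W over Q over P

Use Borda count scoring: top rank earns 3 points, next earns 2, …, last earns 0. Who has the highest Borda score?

Borda scores:
  Q: 3 + 3 + 0 + 0 + 1 = 7
  U: 0 + 0 + 1 + 3 + 3 = 7
  P: 1 + 2 + 2 + 1 + 0 = 6
  W: 2 + 1 + 3 + 2 + 2 = 10
W has the highest total.

W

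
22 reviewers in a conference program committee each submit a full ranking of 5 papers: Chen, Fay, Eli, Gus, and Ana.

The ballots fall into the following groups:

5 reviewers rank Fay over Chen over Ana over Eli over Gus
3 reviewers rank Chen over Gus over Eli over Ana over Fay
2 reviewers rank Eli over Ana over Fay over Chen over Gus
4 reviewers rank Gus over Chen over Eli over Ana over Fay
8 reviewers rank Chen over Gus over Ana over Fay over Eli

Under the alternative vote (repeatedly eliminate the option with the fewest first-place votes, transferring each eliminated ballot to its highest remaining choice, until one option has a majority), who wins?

Chen

Round 1: Chen 11, Fay 5, Gus 4, Eli 2, Ana 0. Ana has the fewest and is eliminated.
Round 2: Chen 11, Fay 5, Gus 4, Eli 2. Eli has the fewest and is eliminated.
Round 3: Chen 11, Fay 7, Gus 4. Gus has the fewest and is eliminated.
Round 4: Chen 15, Fay 7. Chen has a majority.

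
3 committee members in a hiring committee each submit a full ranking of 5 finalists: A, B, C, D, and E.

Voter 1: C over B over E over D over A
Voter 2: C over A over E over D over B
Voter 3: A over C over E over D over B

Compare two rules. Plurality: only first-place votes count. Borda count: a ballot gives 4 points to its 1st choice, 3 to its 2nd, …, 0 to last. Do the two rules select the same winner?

Plurality first-place counts: A 1, B 0, C 2, D 0, E 0 → C.
Borda totals: A 7, B 3, C 11, D 3, E 6 → C.
The two rules agree on C.

Yes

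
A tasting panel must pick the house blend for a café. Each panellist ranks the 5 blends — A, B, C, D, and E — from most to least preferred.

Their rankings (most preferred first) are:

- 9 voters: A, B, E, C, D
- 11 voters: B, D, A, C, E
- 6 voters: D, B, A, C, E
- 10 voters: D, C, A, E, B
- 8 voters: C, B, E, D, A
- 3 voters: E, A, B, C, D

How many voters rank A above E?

36

Ballots ranking A above E: 9+11+6+10 = 36.
Ballots ranking E above A: 8+3 = 11.
So 36 of 47 voters prefer A to E.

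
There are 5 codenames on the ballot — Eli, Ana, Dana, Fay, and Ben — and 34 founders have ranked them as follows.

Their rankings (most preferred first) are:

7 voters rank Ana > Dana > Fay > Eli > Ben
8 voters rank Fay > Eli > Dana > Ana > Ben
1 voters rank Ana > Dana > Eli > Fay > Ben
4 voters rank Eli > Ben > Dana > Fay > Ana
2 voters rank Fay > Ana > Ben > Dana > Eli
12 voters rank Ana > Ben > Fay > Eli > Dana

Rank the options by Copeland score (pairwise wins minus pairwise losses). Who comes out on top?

Ana

Pairwise results:
  Eli vs Ana: Ana wins 22–12.
  Eli vs Dana: Eli wins 24–10.
  Eli vs Fay: Fay wins 29–5.
  Eli vs Ben: Eli wins 20–14.
  Ana vs Dana: Ana wins 22–12.
  Ana vs Fay: Ana wins 20–14.
  Ana vs Ben: Ana wins 30–4.
  Dana vs Fay: Fay wins 22–12.
  Dana vs Ben: Ben wins 18–16.
  Fay vs Ben: Fay wins 18–16.
Copeland scores (wins − losses):
  Eli: 2 − 2 = 0
  Ana: 4 − 0 = 4
  Dana: 0 − 4 = -4
  Fay: 3 − 1 = 2
  Ben: 1 − 3 = -2
Ana has the best Copeland score.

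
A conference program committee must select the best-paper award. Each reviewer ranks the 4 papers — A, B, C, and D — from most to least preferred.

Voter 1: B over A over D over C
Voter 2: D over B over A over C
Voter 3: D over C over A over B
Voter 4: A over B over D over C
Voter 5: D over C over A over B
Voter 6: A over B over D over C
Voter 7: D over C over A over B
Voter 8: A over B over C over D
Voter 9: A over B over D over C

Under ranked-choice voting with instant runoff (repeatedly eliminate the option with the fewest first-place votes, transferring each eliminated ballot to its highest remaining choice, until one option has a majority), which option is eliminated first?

Round 1: A 4, D 4, B 1, C 0. C has the fewest and is eliminated.
Round 2: A 4, D 4, B 1. B has the fewest and is eliminated.
Round 3: A 5, D 4. A has a majority.

C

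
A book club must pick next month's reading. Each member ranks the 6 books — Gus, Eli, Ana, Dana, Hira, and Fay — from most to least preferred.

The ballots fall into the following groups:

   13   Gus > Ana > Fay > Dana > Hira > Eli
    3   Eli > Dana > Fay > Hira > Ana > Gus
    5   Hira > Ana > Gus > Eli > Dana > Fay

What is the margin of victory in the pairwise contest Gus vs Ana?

5

Ballots ranking Gus above Ana: 13.
Ballots ranking Ana above Gus: 3+5 = 8.
Gus wins 13–8, a margin of 5.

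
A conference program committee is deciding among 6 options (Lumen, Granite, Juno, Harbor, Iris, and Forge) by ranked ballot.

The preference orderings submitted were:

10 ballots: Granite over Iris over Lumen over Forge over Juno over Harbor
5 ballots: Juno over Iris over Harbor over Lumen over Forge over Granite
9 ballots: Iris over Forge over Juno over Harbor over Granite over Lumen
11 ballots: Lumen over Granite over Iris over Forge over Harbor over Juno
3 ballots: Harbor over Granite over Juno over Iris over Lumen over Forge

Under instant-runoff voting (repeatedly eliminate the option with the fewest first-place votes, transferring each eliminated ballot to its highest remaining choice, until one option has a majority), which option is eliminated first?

Round 1: Lumen 11, Granite 10, Iris 9, Juno 5, Harbor 3, Forge 0. Forge has the fewest and is eliminated.
Round 2: Lumen 11, Granite 10, Iris 9, Juno 5, Harbor 3. Harbor has the fewest and is eliminated.
Round 3: Granite 13, Lumen 11, Iris 9, Juno 5. Juno has the fewest and is eliminated.
Round 4: Iris 14, Granite 13, Lumen 11. Lumen has the fewest and is eliminated.
Round 5: Granite 24, Iris 14. Granite has a majority.

Forge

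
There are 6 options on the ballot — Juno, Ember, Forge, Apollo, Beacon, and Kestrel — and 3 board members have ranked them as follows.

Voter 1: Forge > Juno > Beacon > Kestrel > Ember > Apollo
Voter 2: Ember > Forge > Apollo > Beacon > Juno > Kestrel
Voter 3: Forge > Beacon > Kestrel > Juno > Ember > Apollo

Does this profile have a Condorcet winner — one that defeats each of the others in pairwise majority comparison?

Yes

Head-to-head results (3 voters total):
Juno vs Ember: Juno wins 2–1.
Juno vs Forge: Forge wins 3–0.
Juno vs Apollo: Juno wins 2–1.
Juno vs Beacon: Beacon wins 2–1.
Juno vs Kestrel: Juno wins 2–1.
Ember vs Forge: Forge wins 2–1.
Ember vs Apollo: Ember wins 3–0.
Ember vs Beacon: Beacon wins 2–1.
Ember vs Kestrel: Kestrel wins 2–1.
Forge vs Apollo: Forge wins 3–0.
Forge vs Beacon: Forge wins 3–0.
Forge vs Kestrel: Forge wins 3–0.
Apollo vs Beacon: Beacon wins 2–1.
Apollo vs Kestrel: Kestrel wins 2–1.
Beacon vs Kestrel: Beacon wins 3–0.
Forge beats each rival — Juno (3–0), Ember (2–1), Apollo (3–0), Beacon (3–0), Kestrel (3–0) — so Forge is the Condorcet winner.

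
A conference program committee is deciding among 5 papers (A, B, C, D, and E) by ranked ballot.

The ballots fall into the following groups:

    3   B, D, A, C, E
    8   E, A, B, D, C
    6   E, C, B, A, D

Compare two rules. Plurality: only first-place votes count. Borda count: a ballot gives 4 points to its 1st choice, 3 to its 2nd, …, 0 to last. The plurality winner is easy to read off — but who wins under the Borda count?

E

Plurality first-place counts: A 0, B 3, C 0, D 0, E 14 → E.
Borda totals: A 36, B 40, C 21, D 17, E 56 → E.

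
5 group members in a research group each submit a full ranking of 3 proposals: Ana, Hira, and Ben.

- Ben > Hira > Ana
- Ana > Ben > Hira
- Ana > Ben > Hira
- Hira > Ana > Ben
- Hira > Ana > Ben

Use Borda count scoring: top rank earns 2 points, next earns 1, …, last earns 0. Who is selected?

Ana

Borda scores:
  Ana: 0 + 2 + 2 + 1 + 1 = 6
  Hira: 1 + 0 + 0 + 2 + 2 = 5
  Ben: 2 + 1 + 1 + 0 + 0 = 4
Ana has the highest total.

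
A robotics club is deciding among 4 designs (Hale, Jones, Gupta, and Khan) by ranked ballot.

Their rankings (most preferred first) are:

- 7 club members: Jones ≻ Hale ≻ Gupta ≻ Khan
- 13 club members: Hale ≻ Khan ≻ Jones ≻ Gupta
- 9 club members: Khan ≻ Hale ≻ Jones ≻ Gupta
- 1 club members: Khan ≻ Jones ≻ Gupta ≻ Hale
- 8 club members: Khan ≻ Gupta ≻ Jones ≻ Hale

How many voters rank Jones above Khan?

7

Ballots ranking Jones above Khan: 7.
Ballots ranking Khan above Jones: 13+9+1+8 = 31.
So 7 of 38 voters prefer Jones to Khan.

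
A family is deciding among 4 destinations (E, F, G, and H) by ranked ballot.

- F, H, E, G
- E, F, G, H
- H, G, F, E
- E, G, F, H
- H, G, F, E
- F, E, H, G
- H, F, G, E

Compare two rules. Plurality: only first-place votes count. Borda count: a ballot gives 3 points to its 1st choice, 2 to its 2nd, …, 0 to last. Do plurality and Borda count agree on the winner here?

Plurality first-place counts: E 2, F 2, G 0, H 3 → H.
Borda totals: E 9, F 13, G 8, H 12 → F.
The two rules disagree: plurality picks H, Borda picks F.

No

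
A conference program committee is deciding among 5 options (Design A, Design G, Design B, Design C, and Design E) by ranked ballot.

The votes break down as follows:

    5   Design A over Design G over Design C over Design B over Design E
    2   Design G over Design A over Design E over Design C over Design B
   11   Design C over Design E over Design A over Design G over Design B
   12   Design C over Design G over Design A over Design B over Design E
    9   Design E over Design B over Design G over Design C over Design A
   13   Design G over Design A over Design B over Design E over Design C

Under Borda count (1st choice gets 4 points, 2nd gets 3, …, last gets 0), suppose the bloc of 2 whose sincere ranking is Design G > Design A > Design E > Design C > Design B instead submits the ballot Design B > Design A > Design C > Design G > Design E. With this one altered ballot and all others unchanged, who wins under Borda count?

Design G

Borda totals with the altered ballot: Design A 111, Design G 134, Design B 78, Design C 115, Design E 82.
The winner is unchanged: still Design G.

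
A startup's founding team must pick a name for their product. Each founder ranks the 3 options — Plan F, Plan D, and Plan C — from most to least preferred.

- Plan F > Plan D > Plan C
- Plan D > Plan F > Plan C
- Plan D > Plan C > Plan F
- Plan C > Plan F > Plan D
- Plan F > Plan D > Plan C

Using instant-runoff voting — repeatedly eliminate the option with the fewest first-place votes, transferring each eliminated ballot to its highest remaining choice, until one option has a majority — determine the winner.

Round 1: Plan F 2, Plan D 2, Plan C 1. Plan C has the fewest and is eliminated.
Round 2: Plan F 3, Plan D 2. Plan F has a majority.

Plan F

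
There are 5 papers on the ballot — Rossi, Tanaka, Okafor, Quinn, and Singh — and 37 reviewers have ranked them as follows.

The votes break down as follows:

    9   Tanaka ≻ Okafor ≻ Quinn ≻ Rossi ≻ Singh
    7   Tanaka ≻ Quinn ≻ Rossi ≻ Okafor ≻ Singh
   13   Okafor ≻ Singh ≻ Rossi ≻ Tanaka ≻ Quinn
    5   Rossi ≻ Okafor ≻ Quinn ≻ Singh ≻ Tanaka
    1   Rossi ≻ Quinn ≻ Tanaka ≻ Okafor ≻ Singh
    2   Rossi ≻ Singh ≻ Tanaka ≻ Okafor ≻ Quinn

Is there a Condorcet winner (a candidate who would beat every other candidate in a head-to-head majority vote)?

Head-to-head results (37 voters total):
Rossi vs Tanaka: Rossi wins 21–16.
Rossi vs Okafor: Okafor wins 22–15.
Rossi vs Quinn: Rossi wins 21–16.
Rossi vs Singh: Rossi wins 24–13.
Tanaka vs Okafor: Tanaka wins 19–18.
Tanaka vs Quinn: Tanaka wins 31–6.
Tanaka vs Singh: Singh wins 20–17.
Okafor vs Quinn: Okafor wins 29–8.
Okafor vs Singh: Okafor wins 35–2.
Quinn vs Singh: Quinn wins 22–15.
No candidate beats all others: Rossi beats Tanaka beats Okafor beats Rossi, a majority cycle.

No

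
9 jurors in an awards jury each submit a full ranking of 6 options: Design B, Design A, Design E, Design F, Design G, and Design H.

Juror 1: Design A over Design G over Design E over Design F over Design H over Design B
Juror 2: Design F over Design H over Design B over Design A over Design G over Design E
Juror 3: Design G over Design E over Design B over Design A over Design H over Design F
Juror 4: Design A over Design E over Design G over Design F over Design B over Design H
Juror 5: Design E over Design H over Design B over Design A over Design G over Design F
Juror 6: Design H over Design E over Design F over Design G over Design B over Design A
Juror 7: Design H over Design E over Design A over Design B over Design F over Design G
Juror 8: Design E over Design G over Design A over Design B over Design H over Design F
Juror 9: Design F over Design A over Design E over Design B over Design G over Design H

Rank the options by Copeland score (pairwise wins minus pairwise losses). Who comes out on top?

Pairwise results:
  Design B vs Design A: Design A wins 5–4.
  Design B vs Design E: Design E wins 8–1.
  Design B vs Design F: Design F wins 5–4.
  Design B vs Design G: Design G wins 5–4.
  Design B vs Design H: Design H wins 5–4.
  Design A vs Design E: Design E wins 5–4.
  Design A vs Design F: Design A wins 6–3.
  Design A vs Design G: Design A wins 6–3.
  Design A vs Design H: Design A wins 5–4.
  Design E vs Design F: Design E wins 7–2.
  Design E vs Design G: Design E wins 6–3.
  Design E vs Design H: Design E wins 6–3.
  Design F vs Design G: Design G wins 5–4.
  Design F vs Design H: Design H wins 5–4.
  Design G vs Design H: Design G wins 5–4.
Copeland scores (wins − losses):
  Design B: 0 − 5 = -5
  Design A: 4 − 1 = 3
  Design E: 5 − 0 = 5
  Design F: 1 − 4 = -3
  Design G: 3 − 2 = 1
  Design H: 2 − 3 = -1
Design E has the best Copeland score.

Design E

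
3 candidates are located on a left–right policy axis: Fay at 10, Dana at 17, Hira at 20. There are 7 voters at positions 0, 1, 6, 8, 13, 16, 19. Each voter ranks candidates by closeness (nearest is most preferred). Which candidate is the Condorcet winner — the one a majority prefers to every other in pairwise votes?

With single-peaked preferences on a line, the Condorcet winner is the candidate closest to the median voter.
The median voter (position 8) is closest to Fay at 10.
Check: Fay vs Hira — voters closer to Fay: 5 of 7.

Fay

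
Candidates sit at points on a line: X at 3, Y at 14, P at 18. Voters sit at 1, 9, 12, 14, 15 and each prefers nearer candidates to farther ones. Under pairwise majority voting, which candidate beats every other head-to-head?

With single-peaked preferences on a line, the Condorcet winner is the candidate closest to the median voter.
The median voter (position 12) is closest to Y at 14.
Check: Y vs P — voters closer to Y: 5 of 5.

Y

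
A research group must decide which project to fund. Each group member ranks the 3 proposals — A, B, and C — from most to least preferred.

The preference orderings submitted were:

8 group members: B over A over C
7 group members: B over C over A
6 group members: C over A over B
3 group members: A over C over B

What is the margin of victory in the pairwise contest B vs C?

6

Ballots ranking B above C: 8+7 = 15.
Ballots ranking C above B: 6+3 = 9.
B wins 15–9, a margin of 6.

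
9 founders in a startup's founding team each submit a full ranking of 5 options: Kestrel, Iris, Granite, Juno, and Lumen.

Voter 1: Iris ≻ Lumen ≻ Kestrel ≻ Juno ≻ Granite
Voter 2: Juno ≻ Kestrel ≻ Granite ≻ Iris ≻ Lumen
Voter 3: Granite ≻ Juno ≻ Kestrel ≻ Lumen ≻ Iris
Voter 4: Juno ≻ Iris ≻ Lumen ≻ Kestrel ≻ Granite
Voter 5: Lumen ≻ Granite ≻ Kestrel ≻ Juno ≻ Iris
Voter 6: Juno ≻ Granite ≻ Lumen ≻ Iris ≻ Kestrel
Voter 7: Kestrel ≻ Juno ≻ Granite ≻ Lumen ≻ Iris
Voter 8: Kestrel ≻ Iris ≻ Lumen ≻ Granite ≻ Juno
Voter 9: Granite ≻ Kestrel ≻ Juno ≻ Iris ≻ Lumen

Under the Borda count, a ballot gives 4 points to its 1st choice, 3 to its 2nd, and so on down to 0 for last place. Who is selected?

Juno

Borda scores:
  Kestrel: 2 + 3 + 2 + 1 + 2 + 0 + 4 + 4 + 3 = 21
  Iris: 4 + 1 + 0 + 3 + 0 + 1 + 0 + 3 + 1 = 13
  Granite: 0 + 2 + 4 + 0 + 3 + 3 + 2 + 1 + 4 = 19
  Juno: 1 + 4 + 3 + 4 + 1 + 4 + 3 + 0 + 2 = 22
  Lumen: 3 + 0 + 1 + 2 + 4 + 2 + 1 + 2 + 0 = 15
Juno has the highest total.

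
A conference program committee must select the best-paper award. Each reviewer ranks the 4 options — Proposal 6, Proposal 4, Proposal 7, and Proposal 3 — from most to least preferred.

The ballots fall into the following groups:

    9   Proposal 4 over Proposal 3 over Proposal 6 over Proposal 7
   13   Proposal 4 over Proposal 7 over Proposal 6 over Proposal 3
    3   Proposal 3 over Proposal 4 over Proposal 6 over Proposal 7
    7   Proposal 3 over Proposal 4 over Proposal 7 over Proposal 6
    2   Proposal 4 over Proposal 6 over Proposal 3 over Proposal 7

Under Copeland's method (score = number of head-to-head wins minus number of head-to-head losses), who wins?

Pairwise results:
  Proposal 6 vs Proposal 4: Proposal 4 wins 34–0.
  Proposal 6 vs Proposal 7: Proposal 7 wins 20–14.
  Proposal 6 vs Proposal 3: Proposal 3 wins 19–15.
  Proposal 4 vs Proposal 7: Proposal 4 wins 34–0.
  Proposal 4 vs Proposal 3: Proposal 4 wins 24–10.
  Proposal 7 vs Proposal 3: Proposal 3 wins 21–13.
Copeland scores (wins − losses):
  Proposal 6: 0 − 3 = -3
  Proposal 4: 3 − 0 = 3
  Proposal 7: 1 − 2 = -1
  Proposal 3: 2 − 1 = 1
Proposal 4 has the best Copeland score.

Proposal 4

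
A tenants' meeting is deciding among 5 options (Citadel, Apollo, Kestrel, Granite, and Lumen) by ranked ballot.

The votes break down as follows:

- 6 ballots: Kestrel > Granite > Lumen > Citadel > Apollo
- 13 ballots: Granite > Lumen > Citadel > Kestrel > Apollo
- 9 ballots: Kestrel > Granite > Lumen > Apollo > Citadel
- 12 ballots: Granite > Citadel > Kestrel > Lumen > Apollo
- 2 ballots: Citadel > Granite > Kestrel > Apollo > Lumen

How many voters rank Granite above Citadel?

Ballots ranking Granite above Citadel: 6+13+9+12 = 40.
Ballots ranking Citadel above Granite: 2.
So 40 of 42 voters prefer Granite to Citadel.

40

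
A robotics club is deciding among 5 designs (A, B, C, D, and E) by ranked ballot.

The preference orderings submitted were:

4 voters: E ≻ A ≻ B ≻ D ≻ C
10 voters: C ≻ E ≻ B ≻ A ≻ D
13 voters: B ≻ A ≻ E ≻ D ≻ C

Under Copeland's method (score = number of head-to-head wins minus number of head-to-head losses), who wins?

E

Pairwise results:
  A vs B: B wins 23–4.
  A vs C: A wins 17–10.
  A vs D: A wins 27–0.
  A vs E: E wins 14–13.
  B vs C: B wins 17–10.
  B vs D: B wins 27–0.
  B vs E: E wins 14–13.
  C vs D: D wins 17–10.
  C vs E: E wins 17–10.
  D vs E: E wins 27–0.
Copeland scores (wins − losses):
  A: 2 − 2 = 0
  B: 3 − 1 = 2
  C: 0 − 4 = -4
  D: 1 − 3 = -2
  E: 4 − 0 = 4
E has the best Copeland score.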